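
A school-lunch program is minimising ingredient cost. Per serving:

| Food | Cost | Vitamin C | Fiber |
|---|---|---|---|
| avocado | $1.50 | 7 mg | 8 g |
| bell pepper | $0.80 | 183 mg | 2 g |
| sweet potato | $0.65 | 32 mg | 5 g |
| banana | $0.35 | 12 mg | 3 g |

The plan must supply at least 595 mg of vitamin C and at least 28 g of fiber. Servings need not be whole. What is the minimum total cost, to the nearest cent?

$4.83

Compare the cost at each extreme point of the feasible region.
avocado only: max(595/7, 28/8) = 85 servings → $127.50.
bell pepper only: max(595/183, 28/2) = 14 servings → $11.20.
sweet potato only: max(595/32, 28/5) = 18.59 servings → $12.09.
banana only: max(595/12, 28/3) = 49.58 servings → $17.35.
avocado + bell pepper with both tight: 2.713 servings and 3.148 servings → $6.59.
avocado + sweet potato: intersection lies outside the first quadrant.
avocado + banana with both targets exact would need a negative amount; discard.
bell pepper + sweet potato with both tight: 2.443 servings and 4.623 servings → $4.96.
bell pepper + banana with both tight: 2.76 servings and 7.493 servings → $4.83.
sweet potato + banana with both targets exact would need a negative amount; discard.
The minimum over all feasible corners is $4.83.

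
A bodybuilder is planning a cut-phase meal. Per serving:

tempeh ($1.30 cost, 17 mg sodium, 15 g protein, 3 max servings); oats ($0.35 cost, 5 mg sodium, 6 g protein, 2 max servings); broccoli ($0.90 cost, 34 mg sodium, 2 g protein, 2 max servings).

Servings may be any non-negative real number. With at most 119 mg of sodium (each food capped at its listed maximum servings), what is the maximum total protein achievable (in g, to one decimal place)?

60.4 g

Protein per mg sodium: oats 1.2, tempeh 0.8824, broccoli 0.05882.
Take 2 servings of oats: uses 10 mg sodium, +12.0 g protein (running total 12.0 g).
Take 3 servings of tempeh: uses 51 mg sodium, +45.0 g protein (running total 57.0 g).
Take 1.706 servings of broccoli: uses 58 mg sodium, +3.4 g protein (running total 60.4 g).
Filling greedily by protein-per-mg sodium is optimal for one linear limit, giving 60.4 g.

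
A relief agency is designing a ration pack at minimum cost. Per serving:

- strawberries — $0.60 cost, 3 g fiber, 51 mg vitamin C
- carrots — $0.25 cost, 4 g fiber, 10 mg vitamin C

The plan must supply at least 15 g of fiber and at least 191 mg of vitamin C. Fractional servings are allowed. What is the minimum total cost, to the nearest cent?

strawberries only: max(15/3, 191/51) = 5 servings → $3.00.
carrots only: max(15/4, 191/10) = 19.1 servings → $4.78.
strawberries + carrots with both tight: 3.529 servings and 1.103 servings → $2.39.
So the least-cost plan costs $2.39.

$2.39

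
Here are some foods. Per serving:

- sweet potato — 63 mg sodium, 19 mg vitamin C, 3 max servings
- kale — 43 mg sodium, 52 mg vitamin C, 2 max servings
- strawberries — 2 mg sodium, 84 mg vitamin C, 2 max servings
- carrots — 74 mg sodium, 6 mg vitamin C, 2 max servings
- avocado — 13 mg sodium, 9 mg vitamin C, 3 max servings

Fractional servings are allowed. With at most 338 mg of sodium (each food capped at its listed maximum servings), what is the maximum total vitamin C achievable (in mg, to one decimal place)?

357.6 mg

Vitamin C per mg sodium: strawberries 42, kale 1.209, avocado 0.6923, sweet potato 0.3016, carrots 0.08108.
Take 2 servings of strawberries: uses 4 mg sodium, +168.0 mg vitamin C (running total 168.0 mg).
Take 2 servings of kale: uses 86 mg sodium, +104.0 mg vitamin C (running total 272.0 mg).
Take 3 servings of avocado: uses 39 mg sodium, +27.0 mg vitamin C (running total 299.0 mg).
Take 3 servings of sweet potato: uses 189 mg sodium, +57.0 mg vitamin C (running total 356.0 mg).
Take 0.2703 servings of carrots: uses 20 mg sodium, +1.6 mg vitamin C (running total 357.6 mg).
Filling greedily by vitamin C-per-mg sodium is optimal for one linear limit, giving 357.6 mg.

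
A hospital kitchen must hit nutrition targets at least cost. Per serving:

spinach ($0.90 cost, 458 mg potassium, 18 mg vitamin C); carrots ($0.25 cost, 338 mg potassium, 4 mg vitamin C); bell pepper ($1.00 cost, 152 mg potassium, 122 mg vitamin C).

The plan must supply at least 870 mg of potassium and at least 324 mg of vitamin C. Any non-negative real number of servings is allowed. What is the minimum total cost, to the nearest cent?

spinach only: max(870/458, 324/18) = 18 servings → $16.20.
carrots only: max(870/338, 324/4) = 81 servings → $20.25.
bell pepper only: max(870/152, 324/122) = 5.724 servings → $5.72.
spinach + carrots with both targets exact would need a negative amount; discard.
spinach + bell pepper with both tight: 1.071 servings and 2.498 servings → $3.46.
carrots + bell pepper with both tight: 1.4 servings and 2.61 servings → $2.96.
The minimum over all feasible corners is $2.96.

$2.96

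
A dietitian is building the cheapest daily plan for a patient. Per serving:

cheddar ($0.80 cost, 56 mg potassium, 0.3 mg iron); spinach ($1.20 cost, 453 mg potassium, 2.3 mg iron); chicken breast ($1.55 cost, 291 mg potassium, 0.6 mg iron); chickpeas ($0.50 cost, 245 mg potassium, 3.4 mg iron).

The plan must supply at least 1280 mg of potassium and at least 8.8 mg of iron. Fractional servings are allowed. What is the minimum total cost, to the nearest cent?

$2.61

An LP optimum is at a vertex; with two nutrient constraints at most two foods are used. Check each candidate.
cheddar only: max(1280/56, 8.8/0.3) = 29.33 servings → $23.47.
spinach only: max(1280/453, 8.8/2.3) = 3.826 servings → $4.59.
chicken breast only: max(1280/291, 8.8/0.6) = 14.67 servings → $22.73.
chickpeas only: max(1280/245, 8.8/3.4) = 5.224 servings → $2.61.
cheddar + spinach: the both-tight solution has a negative serving — not a feasible corner.
cheddar + chicken breast with both targets exact would need a negative amount; discard.
cheddar + chickpeas with both tight: 18.79 servings and 0.9307 servings → $15.49.
spinach + chicken breast with both targets exact would need a negative amount; discard.
spinach + chickpeas with both tight: 2.248 servings and 1.067 servings → $3.23.
chicken breast + chickpeas with both tight: 2.607 servings and 2.128 servings → $5.10.
Cheapest feasible corner: $2.61.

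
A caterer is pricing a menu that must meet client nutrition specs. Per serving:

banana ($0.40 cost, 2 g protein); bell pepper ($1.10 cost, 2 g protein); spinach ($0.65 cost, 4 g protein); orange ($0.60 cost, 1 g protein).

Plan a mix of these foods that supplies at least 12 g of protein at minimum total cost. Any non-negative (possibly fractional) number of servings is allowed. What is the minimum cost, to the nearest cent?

$1.95

Cost per g of protein: spinach $0.1625, banana $0.2000, bell pepper $0.5500, orange $0.6000.
With no serving limits, use only spinach: 12 g / 4 g = 3 servings × $0.65 = $1.95.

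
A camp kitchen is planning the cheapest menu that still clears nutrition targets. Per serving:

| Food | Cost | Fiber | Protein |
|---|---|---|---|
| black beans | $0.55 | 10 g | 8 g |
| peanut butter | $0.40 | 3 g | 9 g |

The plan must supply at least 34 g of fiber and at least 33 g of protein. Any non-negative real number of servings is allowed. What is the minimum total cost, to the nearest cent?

$2.08

Compare the cost at each extreme point of the feasible region.
black beans only: max(34/10, 33/8) = 4.125 servings → $2.27.
peanut butter only: max(34/3, 33/9) = 11.33 servings → $4.53.
black beans + peanut butter with both tight: 3.136 servings and 0.8788 servings → $2.08.
The minimum over all feasible corners is $2.08.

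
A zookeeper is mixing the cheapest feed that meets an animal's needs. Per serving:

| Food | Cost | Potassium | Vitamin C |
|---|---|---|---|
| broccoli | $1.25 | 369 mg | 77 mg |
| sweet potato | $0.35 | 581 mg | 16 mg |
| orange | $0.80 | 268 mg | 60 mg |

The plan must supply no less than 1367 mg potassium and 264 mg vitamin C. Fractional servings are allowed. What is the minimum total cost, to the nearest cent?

For a min-cost LP with two ≥-constraints, a basic feasible solution has at most two positive variables.
broccoli only: max(1367/369, 264/77) = 3.705 servings → $4.63.
sweet potato only: max(1367/581, 264/16) = 16.5 servings → $5.78.
orange only: max(1367/268, 264/60) = 5.101 servings → $4.08.
broccoli + sweet potato with both tight: 3.387 servings and 0.202 servings → $4.30.
broccoli + orange with both targets exact would need a negative amount; discard.
sweet potato + orange with both tight: 0.3686 servings and 4.302 servings → $3.57.
Cheapest feasible corner: $3.57.

$3.57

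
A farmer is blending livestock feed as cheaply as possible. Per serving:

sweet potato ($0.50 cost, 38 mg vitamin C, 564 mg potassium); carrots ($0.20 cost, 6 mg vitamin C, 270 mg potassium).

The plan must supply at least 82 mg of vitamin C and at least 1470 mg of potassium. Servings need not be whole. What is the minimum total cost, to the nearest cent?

For a min-cost LP with two ≥-constraints, a basic feasible solution has at most two positive variables.
sweet potato only: max(82/38, 1470/564) = 2.606 servings → $1.30.
carrots only: max(82/6, 1470/270) = 13.67 servings → $2.73.
sweet potato + carrots with both tight: 1.937 servings and 1.398 servings → $1.25.
Cheapest feasible corner: $1.25.

$1.25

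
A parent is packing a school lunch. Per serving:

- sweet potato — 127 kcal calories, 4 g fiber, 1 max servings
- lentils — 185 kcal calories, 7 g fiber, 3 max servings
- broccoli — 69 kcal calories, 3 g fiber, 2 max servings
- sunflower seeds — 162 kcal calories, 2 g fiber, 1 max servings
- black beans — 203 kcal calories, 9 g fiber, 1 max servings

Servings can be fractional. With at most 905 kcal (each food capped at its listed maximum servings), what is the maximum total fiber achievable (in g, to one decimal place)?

36.3 g

Fiber per kcal: black beans 0.04433, broccoli 0.04348, lentils 0.03784, sweet potato 0.0315, sunflower seeds 0.01235.
Take 1 serving of black beans: uses 203 kcal, +9.0 g fiber (running total 9.0 g).
Take 2 servings of broccoli: uses 138 kcal, +6.0 g fiber (running total 15.0 g).
Take 3 servings of lentils: uses 555 kcal, +21.0 g fiber (running total 36.0 g).
Take 0.07087 servings of sweet potato: uses 9 kcal, +0.3 g fiber (running total 36.3 g).
Greedy by best ratio exhausts the calories allowance optimally: 36.3 g.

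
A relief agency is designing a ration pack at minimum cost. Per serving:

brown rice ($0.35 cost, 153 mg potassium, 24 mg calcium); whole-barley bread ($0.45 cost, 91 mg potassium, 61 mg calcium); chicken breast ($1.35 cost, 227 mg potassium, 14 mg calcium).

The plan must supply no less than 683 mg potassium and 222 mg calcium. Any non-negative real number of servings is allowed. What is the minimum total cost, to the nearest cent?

$2.16

Compare the cost at each extreme point of the feasible region.
brown rice only: max(683/153, 222/24) = 9.25 servings → $3.24.
whole-barley bread only: max(683/91, 222/61) = 7.505 servings → $3.38.
chicken breast only: max(683/227, 222/14) = 15.86 servings → $21.41.
brown rice + whole-barley bread with both tight: 3.002 servings and 2.458 servings → $2.16.
brown rice + chicken breast: the both-tight solution has a negative serving — not a feasible corner.
whole-barley bread + chicken breast with both tight: 3.248 servings and 1.707 servings → $3.77.
The minimum over all feasible corners is $2.16.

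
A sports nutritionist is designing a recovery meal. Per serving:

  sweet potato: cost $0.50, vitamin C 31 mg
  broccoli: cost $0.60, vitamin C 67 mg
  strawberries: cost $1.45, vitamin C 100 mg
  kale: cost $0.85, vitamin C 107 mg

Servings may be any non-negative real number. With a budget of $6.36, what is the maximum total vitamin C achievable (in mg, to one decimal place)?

Vitamin C per dollar: kale 125.9, broccoli 111.7, strawberries 68.97, sweet potato 62.
With no serving limits, spend the whole cost allowance on kale: $6.36 / $0.85 × 107 mg = 800.6 mg.

800.6 mg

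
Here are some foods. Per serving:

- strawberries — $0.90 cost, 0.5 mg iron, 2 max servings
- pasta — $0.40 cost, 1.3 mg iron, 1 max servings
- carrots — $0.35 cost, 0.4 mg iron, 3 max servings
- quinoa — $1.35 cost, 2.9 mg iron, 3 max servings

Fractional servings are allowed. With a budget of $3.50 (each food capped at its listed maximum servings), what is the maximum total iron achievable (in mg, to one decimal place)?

8.0 mg

Iron per dollar: pasta 3.25, quinoa 2.148, carrots 1.143, strawberries 0.5556.
Take 1 serving of pasta: spends $0.40, +1.3 mg iron (running total 1.3 mg).
Take 2.296 servings of quinoa: spends $3.10, +6.7 mg iron (running total 8.0 mg).
Filling greedily by iron-per-dollar is optimal for one linear limit, giving 8.0 mg.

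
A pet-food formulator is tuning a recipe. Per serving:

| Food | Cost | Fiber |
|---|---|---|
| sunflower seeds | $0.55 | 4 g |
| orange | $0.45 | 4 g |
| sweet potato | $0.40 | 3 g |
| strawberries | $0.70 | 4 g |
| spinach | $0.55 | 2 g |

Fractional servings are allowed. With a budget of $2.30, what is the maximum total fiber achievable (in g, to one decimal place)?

Fiber per dollar: orange 8.889, sweet potato 7.5, sunflower seeds 7.273, strawberries 5.714, spinach 3.636.
With no serving limits, spend the whole cost allowance on orange: $2.30 / $0.45 × 4 g = 20.4 g.

20.4 g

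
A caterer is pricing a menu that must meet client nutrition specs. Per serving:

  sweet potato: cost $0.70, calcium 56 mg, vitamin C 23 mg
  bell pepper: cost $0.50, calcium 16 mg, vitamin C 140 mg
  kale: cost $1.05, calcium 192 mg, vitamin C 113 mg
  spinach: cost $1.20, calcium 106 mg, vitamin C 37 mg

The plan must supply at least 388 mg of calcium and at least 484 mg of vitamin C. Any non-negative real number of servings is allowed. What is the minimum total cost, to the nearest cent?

At the optimum either one food covers both requirements or two foods hit both targets exactly; no other combination can be cheaper.
sweet potato only: max(388/56, 484/23) = 21.04 servings → $14.73.
bell pepper only: max(388/16, 484/140) = 24.25 servings → $12.12.
kale only: max(388/192, 484/113) = 4.283 servings → $4.50.
spinach only: max(388/106, 484/37) = 13.08 servings → $15.70.
sweet potato + bell pepper with both tight: 6.233 servings and 2.433 servings → $5.58.
sweet potato + kale: the both-tight solution has a negative serving — not a feasible corner.
sweet potato + spinach with both targets exact would need a negative amount; discard.
bell pepper + kale with both tight: 1.958 servings and 1.858 servings → $2.93.
bell pepper + spinach with both tight: 2.593 servings and 3.269 servings → $5.22.
kale + spinach: the both-tight solution has a negative serving — not a feasible corner.
Cheapest feasible corner: $2.93.

$2.93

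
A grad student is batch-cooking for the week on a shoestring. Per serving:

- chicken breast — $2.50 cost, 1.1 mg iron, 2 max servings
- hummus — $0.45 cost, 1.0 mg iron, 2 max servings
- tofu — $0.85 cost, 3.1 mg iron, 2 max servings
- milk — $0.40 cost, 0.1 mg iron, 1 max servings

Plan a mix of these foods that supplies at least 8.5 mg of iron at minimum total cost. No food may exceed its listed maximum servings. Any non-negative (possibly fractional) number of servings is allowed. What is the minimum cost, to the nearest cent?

Cost per mg of iron: tofu $0.2742, hummus $0.4500, chicken breast $2.2727, milk $4.0000.
Take 2 servings of tofu: +6.2 mg iron for $1.70 (total $1.70, still need 2.3 mg).
Take 2 servings of hummus: +2.0 mg iron for $0.90 (total $2.60, still need 0.3 mg).
Take 0.2727 servings of chicken breast: +0.3 mg iron for $0.68 (total $3.28, still need 0.0 mg).
Filling from the cheapest source first is optimal under one linear minimum: $3.28.

$3.28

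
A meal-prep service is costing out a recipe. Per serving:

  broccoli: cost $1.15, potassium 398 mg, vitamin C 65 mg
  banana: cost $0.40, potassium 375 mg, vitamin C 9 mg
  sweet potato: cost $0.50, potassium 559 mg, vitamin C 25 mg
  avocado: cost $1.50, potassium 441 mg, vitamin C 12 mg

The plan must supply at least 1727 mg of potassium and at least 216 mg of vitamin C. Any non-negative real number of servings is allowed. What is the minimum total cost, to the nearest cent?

The cheapest plan sits at a corner of the feasible region — with two constraints it uses at most two foods.
broccoli only: max(1727/398, 216/65) = 4.339 servings → $4.99.
banana only: max(1727/375, 216/9) = 24 servings → $9.60.
sweet potato only: max(1727/559, 216/25) = 8.64 servings → $4.32.
avocado only: max(1727/441, 216/12) = 18 servings → $27.00.
broccoli + banana with both tight: 3.148 servings and 1.264 servings → $4.13.
broccoli + sweet potato with both tight: 2.94 servings and 0.9963 servings → $3.88.
broccoli + avocado with both tight: 3.12 servings and 1.1 servings → $5.24.
banana + sweet potato: the both-tight solution has a negative serving — not a feasible corner.
banana + avocado with both targets exact would need a negative amount; discard.
sweet potato + avocado with both targets exact would need a negative amount; discard.
Cheapest feasible corner: $3.88.

$3.88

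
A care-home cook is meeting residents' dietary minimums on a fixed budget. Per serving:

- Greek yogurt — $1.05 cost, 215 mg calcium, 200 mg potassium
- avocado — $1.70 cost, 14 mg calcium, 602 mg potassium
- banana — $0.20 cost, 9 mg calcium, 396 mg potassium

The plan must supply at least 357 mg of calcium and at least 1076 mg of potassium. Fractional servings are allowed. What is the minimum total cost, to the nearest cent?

Greek yogurt only: max(357/215, 1076/200) = 5.38 servings → $5.65.
avocado only: max(357/14, 1076/602) = 25.5 servings → $43.35.
banana only: max(357/9, 1076/396) = 39.67 servings → $7.93.
Greek yogurt + avocado with both tight: 1.578 servings and 1.263 servings → $3.80.
Greek yogurt + banana with both tight: 1.58 servings and 1.919 servings → $2.04.
avocado + banana with both targets exact would need a negative amount; discard.
So the least-cost plan costs $2.04.

$2.04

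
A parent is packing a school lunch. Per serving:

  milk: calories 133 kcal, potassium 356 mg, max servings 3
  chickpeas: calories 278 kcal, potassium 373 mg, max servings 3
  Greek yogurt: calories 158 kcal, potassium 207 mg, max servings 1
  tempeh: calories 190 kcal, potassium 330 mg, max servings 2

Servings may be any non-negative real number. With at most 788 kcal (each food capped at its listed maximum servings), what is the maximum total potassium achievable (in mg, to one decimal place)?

Potassium per kcal: milk 2.677, tempeh 1.737, chickpeas 1.342, Greek yogurt 1.31.
Take 3 servings of milk: uses 399 kcal, +1068.0 mg potassium (running total 1068.0 mg).
Take 2 servings of tempeh: uses 380 kcal, +660.0 mg potassium (running total 1728.0 mg).
Take 0.03237 servings of chickpeas: uses 9 kcal, +12.1 mg potassium (running total 1740.1 mg).
Filling greedily by potassium-per-kcal is optimal for one linear limit, giving 1740.1 mg.

1740.1 mg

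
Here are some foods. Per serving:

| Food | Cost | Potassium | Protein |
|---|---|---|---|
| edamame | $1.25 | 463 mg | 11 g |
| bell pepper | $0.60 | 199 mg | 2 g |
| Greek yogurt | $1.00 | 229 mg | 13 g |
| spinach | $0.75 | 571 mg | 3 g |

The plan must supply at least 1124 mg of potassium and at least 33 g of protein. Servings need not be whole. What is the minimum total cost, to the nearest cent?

edamame only: max(1124/463, 33/11) = 3 servings → $3.75.
bell pepper only: max(1124/199, 33/2) = 16.5 servings → $9.90.
Greek yogurt only: max(1124/229, 33/13) = 4.908 servings → $4.91.
spinach only: max(1124/571, 33/3) = 11 servings → $8.25.
edamame + bell pepper: intersection lies outside the first quadrant.
edamame + Greek yogurt with both tight: 2.016 servings and 0.8329 servings → $3.35.
edamame + spinach: intersection lies outside the first quadrant.
bell pepper + Greek yogurt with both tight: 3.314 servings and 2.029 servings → $4.02.
bell pepper + spinach: intersection lies outside the first quadrant.
Greek yogurt + spinach with both tight: 2.297 servings and 1.047 servings → $3.08.
Cheapest feasible corner: $3.08.

$3.08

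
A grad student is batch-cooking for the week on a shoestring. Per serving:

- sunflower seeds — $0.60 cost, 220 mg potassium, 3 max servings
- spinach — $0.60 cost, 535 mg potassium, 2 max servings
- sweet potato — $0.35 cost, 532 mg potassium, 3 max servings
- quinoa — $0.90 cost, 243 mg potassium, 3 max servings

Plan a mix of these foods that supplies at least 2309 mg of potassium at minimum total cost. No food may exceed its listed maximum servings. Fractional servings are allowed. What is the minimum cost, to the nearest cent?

Cost per mg of potassium: sweet potato $0.0007, spinach $0.0011, sunflower seeds $0.0027, quinoa $0.0037.
Take 3 servings of sweet potato: +1596.0 mg potassium for $1.05 (total $1.05, still need 713.0 mg).
Take 1.333 servings of spinach: +713.0 mg potassium for $0.80 (total $1.85, still need 0.0 mg).
Filling from the cheapest source first is optimal under one linear minimum: $1.85.

$1.85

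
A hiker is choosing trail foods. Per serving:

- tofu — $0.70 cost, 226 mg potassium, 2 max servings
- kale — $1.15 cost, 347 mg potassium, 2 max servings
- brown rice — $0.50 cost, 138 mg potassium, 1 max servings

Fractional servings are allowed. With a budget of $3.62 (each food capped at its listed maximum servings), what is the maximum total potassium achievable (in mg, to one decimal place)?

Potassium per dollar: tofu 322.9, kale 301.7, brown rice 276.
Take 2 servings of tofu: spends $1.40, +452.0 mg potassium (running total 452.0 mg).
Take 1.93 servings of kale: spends $2.22, +669.9 mg potassium (running total 1121.9 mg).
Greedy by best ratio exhausts the cost allowance optimally: 1121.9 mg.

1121.9 mg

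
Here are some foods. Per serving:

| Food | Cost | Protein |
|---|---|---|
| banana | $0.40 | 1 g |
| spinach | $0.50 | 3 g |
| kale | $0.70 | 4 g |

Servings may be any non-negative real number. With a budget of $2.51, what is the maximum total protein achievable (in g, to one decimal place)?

Protein per dollar: spinach 6, kale 5.714, banana 2.5.
With no serving limits, spend the whole cost allowance on spinach: $2.51 / $0.50 × 3 g = 15.1 g.

15.1 g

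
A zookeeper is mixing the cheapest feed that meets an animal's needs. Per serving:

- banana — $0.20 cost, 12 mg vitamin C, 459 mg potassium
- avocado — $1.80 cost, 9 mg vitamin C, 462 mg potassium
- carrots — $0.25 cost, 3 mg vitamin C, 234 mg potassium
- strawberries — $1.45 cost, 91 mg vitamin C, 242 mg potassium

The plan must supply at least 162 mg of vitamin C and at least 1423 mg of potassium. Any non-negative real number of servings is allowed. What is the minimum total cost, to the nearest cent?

A basic optimal solution has at most two foods positive. Try each food alone and each pair with both targets met exactly.
banana only: max(162/12, 1423/459) = 13.5 servings → $2.70.
avocado only: max(162/9, 1423/462) = 18 servings → $32.40.
carrots only: max(162/3, 1423/234) = 54 servings → $13.50.
strawberries only: max(162/91, 1423/242) = 5.88 servings → $8.53.
banana + avocado: the both-tight solution has a negative serving — not a feasible corner.
banana + carrots with both targets exact would need a negative amount; discard.
banana + strawberries with both tight: 2.323 servings and 1.474 servings → $2.60.
avocado + carrots with both targets exact would need a negative amount; discard.
avocado + strawberries with both tight: 2.265 servings and 1.556 servings → $6.33.
carrots + strawberries with both tight: 4.39 servings and 1.636 servings → $3.47.
So the least-cost plan costs $2.60.

$2.60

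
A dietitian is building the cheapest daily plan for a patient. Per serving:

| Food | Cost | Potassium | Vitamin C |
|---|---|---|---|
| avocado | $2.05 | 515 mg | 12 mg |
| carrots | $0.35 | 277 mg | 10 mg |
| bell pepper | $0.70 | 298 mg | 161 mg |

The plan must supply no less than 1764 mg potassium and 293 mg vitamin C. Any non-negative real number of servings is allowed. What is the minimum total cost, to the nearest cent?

With two linear requirements the optimum uses one or two foods; enumerate the corners.
avocado only: max(1764/515, 293/12) = 24.42 servings → $50.05.
carrots only: max(1764/277, 293/10) = 29.3 servings → $10.26.
bell pepper only: max(1764/298, 293/161) = 5.919 servings → $4.14.
avocado + carrots with both targets exact would need a negative amount; discard.
avocado + bell pepper with both tight: 2.479 servings and 1.635 servings → $6.23.
carrots + bell pepper with both tight: 4.726 servings and 1.526 servings → $2.72.
So the least-cost plan costs $2.72.

$2.72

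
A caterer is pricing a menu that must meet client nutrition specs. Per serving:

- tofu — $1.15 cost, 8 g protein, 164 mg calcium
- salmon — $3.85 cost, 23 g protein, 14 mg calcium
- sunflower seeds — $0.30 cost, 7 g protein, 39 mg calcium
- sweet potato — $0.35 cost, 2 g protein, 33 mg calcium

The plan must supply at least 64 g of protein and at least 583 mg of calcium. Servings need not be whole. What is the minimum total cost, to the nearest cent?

$4.27

Check every corner: each single food scaled to meet both minima, and each pair solved so both constraints bind.
tofu only: max(64/8, 583/164) = 8 servings → $9.20.
salmon only: max(64/23, 583/14) = 41.64 servings → $160.32.
sunflower seeds only: max(64/7, 583/39) = 14.95 servings → $4.48.
sweet potato only: max(64/2, 583/33) = 32 servings → $11.20.
tofu + salmon with both tight: 3.419 servings and 1.593 servings → $10.07.
tofu + sunflower seeds with both tight: 1.896 servings and 6.976 servings → $4.27.
tofu + sweet potato: the both-tight solution has a negative serving — not a feasible corner.
salmon + sunflower seeds: the both-tight solution has a negative serving — not a feasible corner.
salmon + sweet potato with both tight: 1.294 servings and 17.12 servings → $10.97.
sunflower seeds + sweet potato with both tight: 6.183 servings and 10.36 servings → $5.48.
The minimum over all feasible corners is $4.27.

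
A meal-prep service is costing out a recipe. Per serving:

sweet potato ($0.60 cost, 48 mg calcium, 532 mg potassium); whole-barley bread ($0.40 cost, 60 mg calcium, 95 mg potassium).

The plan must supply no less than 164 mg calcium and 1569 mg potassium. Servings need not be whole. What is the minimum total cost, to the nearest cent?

Compare the cost at each extreme point of the feasible region.
sweet potato only: max(164/48, 1569/532) = 3.417 servings → $2.05.
whole-barley bread only: max(164/60, 1569/95) = 16.52 servings → $6.61.
sweet potato + whole-barley bread with both tight: 2.871 servings and 0.4363 servings → $1.90.
The minimum over all feasible corners is $1.90.

$1.90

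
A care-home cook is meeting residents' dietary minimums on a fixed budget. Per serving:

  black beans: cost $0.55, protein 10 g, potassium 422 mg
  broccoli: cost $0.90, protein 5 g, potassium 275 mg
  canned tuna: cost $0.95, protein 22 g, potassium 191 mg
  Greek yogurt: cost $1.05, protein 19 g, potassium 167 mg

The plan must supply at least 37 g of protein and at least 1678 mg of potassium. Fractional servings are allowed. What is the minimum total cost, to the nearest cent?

Two binding constraints pin down two serving amounts, so the optimal mix uses at most two foods. The candidates are each food alone (scaled to the tighter of protein/potassium) and each pair with both constraints tight.
black beans only: max(37/10, 1678/422) = 3.976 servings → $2.19.
broccoli only: max(37/5, 1678/275) = 7.4 servings → $6.66.
canned tuna only: max(37/22, 1678/191) = 8.785 servings → $8.35.
Greek yogurt only: max(37/19, 1678/167) = 10.05 servings → $10.55.
black beans + broccoli with both tight: 2.789 servings and 1.822 servings → $3.17.
black beans + canned tuna with both targets exact would need a negative amount; discard.
black beans + Greek yogurt: the both-tight solution has a negative serving — not a feasible corner.
broccoli + canned tuna with both tight: 5.858 servings and 0.3503 servings → $5.61.
broccoli + Greek yogurt with both tight: 5.855 servings and 0.4066 servings → $5.70.
canned tuna + Greek yogurt: intersection lies outside the first quadrant.
So the least-cost plan costs $2.19.

$2.19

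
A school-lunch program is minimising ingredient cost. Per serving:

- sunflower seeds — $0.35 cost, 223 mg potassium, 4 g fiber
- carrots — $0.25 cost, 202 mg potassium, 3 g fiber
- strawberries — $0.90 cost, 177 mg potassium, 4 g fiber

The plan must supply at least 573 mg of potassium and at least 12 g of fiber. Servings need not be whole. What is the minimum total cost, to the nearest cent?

$1.00

Compare the cost at each extreme point of the feasible region.
sunflower seeds only: max(573/223, 12/4) = 3 servings → $1.05.
carrots only: max(573/202, 12/3) = 4 servings → $1.00.
strawberries only: max(573/177, 12/4) = 3.237 servings → $2.91.
sunflower seeds + carrots: intersection lies outside the first quadrant.
sunflower seeds + strawberries with both tight: 0.913 servings and 2.087 servings → $2.20.
carrots + strawberries with both tight: 0.6065 servings and 2.545 servings → $2.44.
So the least-cost plan costs $1.00.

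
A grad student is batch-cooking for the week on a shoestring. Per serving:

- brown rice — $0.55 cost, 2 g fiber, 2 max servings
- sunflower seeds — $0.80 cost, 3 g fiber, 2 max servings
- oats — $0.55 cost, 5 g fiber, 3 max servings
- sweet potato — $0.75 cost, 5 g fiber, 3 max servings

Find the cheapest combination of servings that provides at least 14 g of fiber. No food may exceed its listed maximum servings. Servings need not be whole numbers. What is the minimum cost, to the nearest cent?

$1.54

Cost per g of fiber: oats $0.1100, sweet potato $0.1500, sunflower seeds $0.2667, brown rice $0.2750.
Take 2.8 servings of oats: +14.0 g fiber for $1.54 (total $1.54, still need 0.0 g).
Filling from the cheapest source first is optimal under one linear minimum: $1.54.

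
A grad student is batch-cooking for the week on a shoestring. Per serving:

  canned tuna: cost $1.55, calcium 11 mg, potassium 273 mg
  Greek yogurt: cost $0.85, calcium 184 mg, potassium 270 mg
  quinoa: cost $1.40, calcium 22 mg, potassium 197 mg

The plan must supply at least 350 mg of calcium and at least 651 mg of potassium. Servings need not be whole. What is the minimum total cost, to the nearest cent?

The cheapest plan sits at a corner of the feasible region — with two constraints it uses at most two foods.
canned tuna only: max(350/11, 651/273) = 31.82 servings → $49.32.
Greek yogurt only: max(350/184, 651/270) = 2.411 servings → $2.05.
quinoa only: max(350/22, 651/197) = 15.91 servings → $22.27.
canned tuna + Greek yogurt with both tight: 0.535 servings and 1.87 servings → $2.42.
canned tuna + quinoa: the both-tight solution has a negative serving — not a feasible corner.
Greek yogurt + quinoa with both tight: 1.802 servings and 0.8342 servings → $2.70.
So the least-cost plan costs $2.05.

$2.05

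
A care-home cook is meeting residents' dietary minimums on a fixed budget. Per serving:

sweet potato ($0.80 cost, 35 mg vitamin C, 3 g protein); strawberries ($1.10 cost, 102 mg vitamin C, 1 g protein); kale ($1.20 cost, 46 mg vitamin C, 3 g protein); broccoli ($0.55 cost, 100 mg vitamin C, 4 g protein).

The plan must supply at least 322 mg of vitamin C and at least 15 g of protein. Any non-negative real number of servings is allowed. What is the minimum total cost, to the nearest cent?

$2.06

With two linear requirements the optimum uses one or two foods; enumerate the corners.
sweet potato only: max(322/35, 15/3) = 9.2 servings → $7.36.
strawberries only: max(322/102, 15/1) = 15 servings → $16.50.
kale only: max(322/46, 15/3) = 7 servings → $8.40.
broccoli only: max(322/100, 15/4) = 3.75 servings → $2.06.
sweet potato + strawberries with both tight: 4.458 servings and 1.627 servings → $5.36.
sweet potato + kale: the both-tight solution has a negative serving — not a feasible corner.
sweet potato + broccoli with both tight: 1.325 servings and 2.756 servings → $2.58.
strawberries + kale with both tight: 1.062 servings and 4.646 servings → $6.74.
strawberries + broccoli: intersection lies outside the first quadrant.
kale + broccoli with both tight: 1.828 servings and 2.379 servings → $3.50.
Cheapest feasible corner: $2.06.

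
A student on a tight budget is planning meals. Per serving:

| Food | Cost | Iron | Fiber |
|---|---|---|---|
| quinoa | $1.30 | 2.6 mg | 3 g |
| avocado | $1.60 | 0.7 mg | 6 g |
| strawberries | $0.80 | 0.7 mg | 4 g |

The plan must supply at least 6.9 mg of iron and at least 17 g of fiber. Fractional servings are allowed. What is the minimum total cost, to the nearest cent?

$4.72

Compare the cost at each extreme point of the feasible region.
quinoa only: max(6.9/2.6, 17/3) = 5.667 servings → $7.37.
avocado only: max(6.9/0.7, 17/6) = 9.857 servings → $15.77.
strawberries only: max(6.9/0.7, 17/4) = 9.857 servings → $7.89.
quinoa + avocado with both tight: 2.185 servings and 1.741 servings → $5.63.
quinoa + strawberries with both tight: 1.892 servings and 2.831 servings → $4.72.
avocado + strawberries with both targets exact would need a negative amount; discard.
The minimum over all feasible corners is $4.72.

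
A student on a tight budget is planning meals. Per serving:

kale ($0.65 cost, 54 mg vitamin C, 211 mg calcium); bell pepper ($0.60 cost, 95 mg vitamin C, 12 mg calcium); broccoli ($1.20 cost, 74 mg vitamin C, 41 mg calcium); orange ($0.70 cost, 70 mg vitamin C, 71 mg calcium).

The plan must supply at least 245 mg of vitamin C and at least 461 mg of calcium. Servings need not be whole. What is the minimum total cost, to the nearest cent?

$2.20

Compare the cost at each extreme point of the feasible region.
kale only: max(245/54, 461/211) = 4.537 servings → $2.95.
bell pepper only: max(245/95, 461/12) = 38.42 servings → $23.05.
broccoli only: max(245/74, 461/41) = 11.24 servings → $13.49.
orange only: max(245/70, 461/71) = 6.493 servings → $4.55.
kale + bell pepper with both tight: 2.106 servings and 1.382 servings → $2.20.
kale + broccoli with both tight: 1.796 servings and 2 servings → $3.57.
kale + orange with both tight: 1.36 servings and 2.451 servings → $2.60.
bell pepper + broccoli: the both-tight solution has a negative serving — not a feasible corner.
bell pepper + orange: the both-tight solution has a negative serving — not a feasible corner.
broccoli + orange: the both-tight solution has a negative serving — not a feasible corner.
So the least-cost plan costs $2.20.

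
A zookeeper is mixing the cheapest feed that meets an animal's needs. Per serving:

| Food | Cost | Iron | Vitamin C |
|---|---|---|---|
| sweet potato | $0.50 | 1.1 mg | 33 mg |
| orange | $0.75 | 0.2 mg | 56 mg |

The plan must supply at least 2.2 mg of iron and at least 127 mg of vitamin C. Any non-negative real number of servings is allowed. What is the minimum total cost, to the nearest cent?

Check every corner: each single food scaled to meet both minima, and each pair solved so both constraints bind.
sweet potato only: max(2.2/1.1, 127/33) = 3.848 servings → $1.92.
orange only: max(2.2/0.2, 127/56) = 11 servings → $8.25.
sweet potato + orange with both tight: 1.778 servings and 1.22 servings → $1.80.
So the least-cost plan costs $1.80.

$1.80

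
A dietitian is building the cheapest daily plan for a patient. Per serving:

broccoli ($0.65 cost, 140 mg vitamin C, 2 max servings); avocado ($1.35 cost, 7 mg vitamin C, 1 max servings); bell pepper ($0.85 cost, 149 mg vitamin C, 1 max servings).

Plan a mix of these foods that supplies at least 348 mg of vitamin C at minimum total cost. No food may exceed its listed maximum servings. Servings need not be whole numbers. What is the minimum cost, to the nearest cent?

$1.69

Cost per mg of vitamin C: broccoli $0.0046, bell pepper $0.0057, avocado $0.1929.
Take 2 servings of broccoli: +280.0 mg vitamin C for $1.30 (total $1.30, still need 68.0 mg).
Take 0.4564 servings of bell pepper: +68.0 mg vitamin C for $0.39 (total $1.69, still need 0.0 mg).
Greedy by cheapest-per-mg is optimal for a single linear constraint, so the minimum cost is $1.69.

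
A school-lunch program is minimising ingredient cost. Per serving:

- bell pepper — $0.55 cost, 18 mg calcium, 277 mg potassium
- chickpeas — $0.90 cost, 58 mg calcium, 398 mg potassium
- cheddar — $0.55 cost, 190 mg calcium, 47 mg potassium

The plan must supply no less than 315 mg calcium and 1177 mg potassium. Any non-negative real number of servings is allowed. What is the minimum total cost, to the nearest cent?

Two binding constraints pin down two serving amounts, so the optimal mix uses at most two foods. The candidates are each food alone (scaled to the tighter of calcium/potassium) and each pair with both constraints tight.
bell pepper only: max(315/18, 1177/277) = 17.5 servings → $9.62.
chickpeas only: max(315/58, 1177/398) = 5.431 servings → $4.89.
cheddar only: max(315/190, 1177/47) = 25.04 servings → $13.77.
bell pepper + chickpeas: intersection lies outside the first quadrant.
bell pepper + cheddar with both tight: 4.033 servings and 1.276 servings → $2.92.
chickpeas + cheddar with both tight: 2.865 servings and 0.7834 servings → $3.01.
So the least-cost plan costs $2.92.

$2.92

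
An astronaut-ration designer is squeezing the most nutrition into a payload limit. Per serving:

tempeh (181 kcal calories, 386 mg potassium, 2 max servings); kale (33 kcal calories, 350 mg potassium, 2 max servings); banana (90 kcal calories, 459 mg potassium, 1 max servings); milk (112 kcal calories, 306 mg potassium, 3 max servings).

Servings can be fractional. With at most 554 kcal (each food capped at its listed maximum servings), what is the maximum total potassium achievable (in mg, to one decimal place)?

Potassium per kcal: kale 10.61, banana 5.1, milk 2.732, tempeh 2.133.
Take 2 servings of kale: uses 66 kcal, +700.0 mg potassium (running total 700.0 mg).
Take 1 serving of banana: uses 90 kcal, +459.0 mg potassium (running total 1159.0 mg).
Take 3 servings of milk: uses 336 kcal, +918.0 mg potassium (running total 2077.0 mg).
Take 0.3425 servings of tempeh: uses 62 kcal, +132.2 mg potassium (running total 2209.2 mg).
Filling greedily by potassium-per-kcal is optimal for one linear limit, giving 2209.2 mg.

2209.2 mg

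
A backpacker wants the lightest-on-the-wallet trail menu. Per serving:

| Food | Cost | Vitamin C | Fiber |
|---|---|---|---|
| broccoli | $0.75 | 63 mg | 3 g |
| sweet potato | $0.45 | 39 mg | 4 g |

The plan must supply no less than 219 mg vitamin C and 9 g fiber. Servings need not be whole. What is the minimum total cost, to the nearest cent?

A basic optimal solution has at most two foods positive. Try each food alone and each pair with both targets met exactly.
broccoli only: max(219/63, 9/3) = 3.476 servings → $2.61.
sweet potato only: max(219/39, 9/4) = 5.615 servings → $2.53.
broccoli + sweet potato: intersection lies outside the first quadrant.
So the least-cost plan costs $2.53.

$2.53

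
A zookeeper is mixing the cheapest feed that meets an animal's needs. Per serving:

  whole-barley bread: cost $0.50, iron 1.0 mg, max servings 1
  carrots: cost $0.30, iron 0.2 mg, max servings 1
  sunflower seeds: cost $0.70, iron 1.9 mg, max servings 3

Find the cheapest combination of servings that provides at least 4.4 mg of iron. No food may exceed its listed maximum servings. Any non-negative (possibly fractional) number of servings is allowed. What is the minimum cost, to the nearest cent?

$1.62

Cost per mg of iron: sunflower seeds $0.3684, whole-barley bread $0.5000, carrots $1.5000.
Take 2.316 servings of sunflower seeds: +4.4 mg iron for $1.62 (total $1.62, still need 0.0 mg).
Filling from the cheapest source first is optimal under one linear minimum: $1.62.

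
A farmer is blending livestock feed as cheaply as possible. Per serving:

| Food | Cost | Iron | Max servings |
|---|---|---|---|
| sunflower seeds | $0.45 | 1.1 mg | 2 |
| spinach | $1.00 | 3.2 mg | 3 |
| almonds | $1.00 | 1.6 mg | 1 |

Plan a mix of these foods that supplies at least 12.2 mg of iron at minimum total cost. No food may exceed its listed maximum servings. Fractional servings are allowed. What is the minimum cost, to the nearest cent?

$4.15

Cost per mg of iron: spinach $0.3125, sunflower seeds $0.4091, almonds $0.6250.
Take 3 servings of spinach: +9.6 mg iron for $3.00 (total $3.00, still need 2.6 mg).
Take 2 servings of sunflower seeds: +2.2 mg iron for $0.90 (total $3.90, still need 0.4 mg).
Take 0.25 servings of almonds: +0.4 mg iron for $0.25 (total $4.15, still need 0.0 mg).
Greedy by cheapest-per-mg is optimal for a single linear constraint, so the minimum cost is $4.15.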